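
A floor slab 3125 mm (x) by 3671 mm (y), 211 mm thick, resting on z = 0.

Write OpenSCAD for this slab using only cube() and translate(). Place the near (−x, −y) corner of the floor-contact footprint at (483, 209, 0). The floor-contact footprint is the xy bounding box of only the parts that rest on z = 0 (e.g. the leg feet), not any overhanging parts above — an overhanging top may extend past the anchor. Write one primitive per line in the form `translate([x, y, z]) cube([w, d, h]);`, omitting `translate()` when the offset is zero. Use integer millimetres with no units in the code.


translate([483, 209, 0]) cube([3125, 3671, 211]);


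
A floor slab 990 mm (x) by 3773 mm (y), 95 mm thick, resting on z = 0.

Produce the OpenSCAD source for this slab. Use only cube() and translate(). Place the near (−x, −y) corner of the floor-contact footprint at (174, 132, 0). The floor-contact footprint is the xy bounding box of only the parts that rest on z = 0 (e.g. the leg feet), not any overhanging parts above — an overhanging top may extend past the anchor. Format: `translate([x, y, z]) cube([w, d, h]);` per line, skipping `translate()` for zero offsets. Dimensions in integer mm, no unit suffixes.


translate([174, 132, 0]) cube([990, 3773, 95]);


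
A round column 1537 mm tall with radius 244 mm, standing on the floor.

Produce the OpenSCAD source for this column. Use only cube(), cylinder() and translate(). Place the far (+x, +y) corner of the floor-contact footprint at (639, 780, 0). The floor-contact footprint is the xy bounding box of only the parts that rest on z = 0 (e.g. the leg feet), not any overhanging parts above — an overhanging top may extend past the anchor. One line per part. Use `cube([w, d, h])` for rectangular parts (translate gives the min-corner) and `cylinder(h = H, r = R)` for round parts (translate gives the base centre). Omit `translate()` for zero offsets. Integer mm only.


translate([395, 536, 0]) cylinder(h = 1537, r = 244);


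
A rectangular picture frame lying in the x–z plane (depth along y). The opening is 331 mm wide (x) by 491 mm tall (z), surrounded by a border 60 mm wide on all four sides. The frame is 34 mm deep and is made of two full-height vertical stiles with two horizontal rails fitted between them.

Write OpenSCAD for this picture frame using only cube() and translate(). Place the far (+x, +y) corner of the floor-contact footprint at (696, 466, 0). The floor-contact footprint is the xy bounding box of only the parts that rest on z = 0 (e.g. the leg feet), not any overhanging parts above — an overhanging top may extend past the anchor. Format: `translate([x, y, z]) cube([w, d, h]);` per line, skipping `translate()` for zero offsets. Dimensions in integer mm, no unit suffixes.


translate([245, 432, 0]) cube([60, 34, 611]);
translate([636, 432, 0]) cube([60, 34, 611]);
translate([305, 432, 0]) cube([331, 34, 60]);
translate([305, 432, 551]) cube([331, 34, 60]);


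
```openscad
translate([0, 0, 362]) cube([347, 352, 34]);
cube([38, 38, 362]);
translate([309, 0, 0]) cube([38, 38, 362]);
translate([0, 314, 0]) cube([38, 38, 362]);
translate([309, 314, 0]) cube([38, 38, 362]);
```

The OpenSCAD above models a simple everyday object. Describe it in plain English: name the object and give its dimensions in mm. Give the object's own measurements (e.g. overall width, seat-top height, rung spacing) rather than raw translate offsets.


A four-legged stool. The seat is a 347×352×34 mm slab whose top surface is at z = 396 mm; four square legs, each 38×38 mm in cross-section, run from the floor (z = 0) to the underside of the seat, each flush with a corner of the seat.


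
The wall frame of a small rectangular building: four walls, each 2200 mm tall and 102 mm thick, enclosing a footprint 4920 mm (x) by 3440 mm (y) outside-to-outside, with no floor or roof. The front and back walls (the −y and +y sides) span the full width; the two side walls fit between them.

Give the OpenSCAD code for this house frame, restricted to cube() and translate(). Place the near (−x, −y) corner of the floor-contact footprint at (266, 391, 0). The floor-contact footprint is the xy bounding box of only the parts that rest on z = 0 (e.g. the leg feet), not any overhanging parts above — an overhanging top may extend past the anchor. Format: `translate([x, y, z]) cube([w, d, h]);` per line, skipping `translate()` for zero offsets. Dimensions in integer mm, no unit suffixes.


translate([266, 391, 0]) cube([4920, 102, 2200]);
translate([266, 3729, 0]) cube([4920, 102, 2200]);
translate([266, 493, 0]) cube([102, 3236, 2200]);
translate([5084, 493, 0]) cube([102, 3236, 2200]);


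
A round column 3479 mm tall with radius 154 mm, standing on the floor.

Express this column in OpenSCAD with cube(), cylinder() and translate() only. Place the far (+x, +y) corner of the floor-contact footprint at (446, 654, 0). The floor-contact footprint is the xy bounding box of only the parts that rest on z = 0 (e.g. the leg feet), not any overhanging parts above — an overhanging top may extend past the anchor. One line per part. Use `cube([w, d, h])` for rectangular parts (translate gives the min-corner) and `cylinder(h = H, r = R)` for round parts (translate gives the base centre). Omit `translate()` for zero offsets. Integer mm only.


translate([292, 500, 0]) cylinder(h = 3479, r = 154);


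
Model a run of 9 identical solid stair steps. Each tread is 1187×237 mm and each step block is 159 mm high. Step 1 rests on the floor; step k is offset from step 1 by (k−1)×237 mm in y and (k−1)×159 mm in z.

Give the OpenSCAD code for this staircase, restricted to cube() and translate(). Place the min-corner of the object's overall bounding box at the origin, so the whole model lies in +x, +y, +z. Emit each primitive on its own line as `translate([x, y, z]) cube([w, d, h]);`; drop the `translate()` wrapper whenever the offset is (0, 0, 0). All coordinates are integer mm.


cube([1187, 237, 159]);
translate([0, 237, 159]) cube([1187, 237, 159]);
translate([0, 474, 318]) cube([1187, 237, 159]);
translate([0, 711, 477]) cube([1187, 237, 159]);
translate([0, 948, 636]) cube([1187, 237, 159]);
translate([0, 1185, 795]) cube([1187, 237, 159]);
translate([0, 1422, 954]) cube([1187, 237, 159]);
translate([0, 1659, 1113]) cube([1187, 237, 159]);
translate([0, 1896, 1272]) cube([1187, 237, 159]);


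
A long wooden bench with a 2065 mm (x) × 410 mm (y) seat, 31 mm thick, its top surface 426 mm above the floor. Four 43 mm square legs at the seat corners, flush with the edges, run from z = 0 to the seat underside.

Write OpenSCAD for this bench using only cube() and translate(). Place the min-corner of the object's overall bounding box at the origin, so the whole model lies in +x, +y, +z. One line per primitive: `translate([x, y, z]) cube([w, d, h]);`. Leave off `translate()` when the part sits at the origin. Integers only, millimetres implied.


// leg_h = 426 − 31 = 395
translate([0, 0, 395]) cube([2065, 410, 31]);
cube([43, 43, 395]);
translate([0, 367, 0]) cube([43, 43, 395]);
translate([2022, 0, 0]) cube([43, 43, 395]);
translate([2022, 367, 0]) cube([43, 43, 395]);


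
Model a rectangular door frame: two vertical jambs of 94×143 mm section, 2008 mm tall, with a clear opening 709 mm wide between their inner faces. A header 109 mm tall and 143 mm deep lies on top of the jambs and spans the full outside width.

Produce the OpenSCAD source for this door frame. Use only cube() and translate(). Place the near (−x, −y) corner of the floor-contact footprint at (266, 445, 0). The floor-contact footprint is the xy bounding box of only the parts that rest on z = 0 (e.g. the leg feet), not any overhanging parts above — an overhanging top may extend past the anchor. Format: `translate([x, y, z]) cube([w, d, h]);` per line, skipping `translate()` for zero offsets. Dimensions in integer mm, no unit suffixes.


translate([266, 445, 0]) cube([94, 143, 2008]);
translate([1069, 445, 0]) cube([94, 143, 2008]);
translate([266, 445, 2008]) cube([897, 143, 109]);


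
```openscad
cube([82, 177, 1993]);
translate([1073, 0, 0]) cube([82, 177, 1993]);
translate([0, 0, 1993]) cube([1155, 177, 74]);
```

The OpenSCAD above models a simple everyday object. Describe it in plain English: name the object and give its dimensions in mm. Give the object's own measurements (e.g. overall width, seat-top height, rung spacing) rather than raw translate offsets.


A door frame. The clear opening is 991 mm wide and 1993 mm high. Two 82 mm wide jambs, 177 mm deep, stand either side of the opening from the floor to the top of the opening. A 74 mm thick head sits across the top of both jambs, spanning the full outside width of the frame.


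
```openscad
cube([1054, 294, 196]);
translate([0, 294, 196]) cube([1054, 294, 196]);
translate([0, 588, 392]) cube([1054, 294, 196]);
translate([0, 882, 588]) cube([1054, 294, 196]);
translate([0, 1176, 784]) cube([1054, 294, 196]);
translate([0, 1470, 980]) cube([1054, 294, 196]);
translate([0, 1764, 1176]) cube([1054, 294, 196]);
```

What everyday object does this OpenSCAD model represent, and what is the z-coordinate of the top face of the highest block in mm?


A staircase. The total rise is 1372 mm.

7 identical blocks, each offset up and back from the previous — a staircase. Each step is 196 mm tall and there are 7 of them, so the total rise is 7 × 196 = 1372 mm.


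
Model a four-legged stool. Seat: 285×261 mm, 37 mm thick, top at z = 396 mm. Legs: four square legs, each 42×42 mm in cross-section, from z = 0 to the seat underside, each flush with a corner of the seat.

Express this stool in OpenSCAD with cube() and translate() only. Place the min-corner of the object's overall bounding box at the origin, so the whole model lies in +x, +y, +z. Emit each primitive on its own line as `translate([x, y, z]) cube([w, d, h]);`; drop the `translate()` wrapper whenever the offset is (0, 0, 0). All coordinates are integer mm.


translate([0, 0, 359]) cube([285, 261, 37]);
cube([42, 42, 359]);
translate([243, 0, 0]) cube([42, 42, 359]);
translate([0, 219, 0]) cube([42, 42, 359]);
translate([243, 219, 0]) cube([42, 42, 359]);


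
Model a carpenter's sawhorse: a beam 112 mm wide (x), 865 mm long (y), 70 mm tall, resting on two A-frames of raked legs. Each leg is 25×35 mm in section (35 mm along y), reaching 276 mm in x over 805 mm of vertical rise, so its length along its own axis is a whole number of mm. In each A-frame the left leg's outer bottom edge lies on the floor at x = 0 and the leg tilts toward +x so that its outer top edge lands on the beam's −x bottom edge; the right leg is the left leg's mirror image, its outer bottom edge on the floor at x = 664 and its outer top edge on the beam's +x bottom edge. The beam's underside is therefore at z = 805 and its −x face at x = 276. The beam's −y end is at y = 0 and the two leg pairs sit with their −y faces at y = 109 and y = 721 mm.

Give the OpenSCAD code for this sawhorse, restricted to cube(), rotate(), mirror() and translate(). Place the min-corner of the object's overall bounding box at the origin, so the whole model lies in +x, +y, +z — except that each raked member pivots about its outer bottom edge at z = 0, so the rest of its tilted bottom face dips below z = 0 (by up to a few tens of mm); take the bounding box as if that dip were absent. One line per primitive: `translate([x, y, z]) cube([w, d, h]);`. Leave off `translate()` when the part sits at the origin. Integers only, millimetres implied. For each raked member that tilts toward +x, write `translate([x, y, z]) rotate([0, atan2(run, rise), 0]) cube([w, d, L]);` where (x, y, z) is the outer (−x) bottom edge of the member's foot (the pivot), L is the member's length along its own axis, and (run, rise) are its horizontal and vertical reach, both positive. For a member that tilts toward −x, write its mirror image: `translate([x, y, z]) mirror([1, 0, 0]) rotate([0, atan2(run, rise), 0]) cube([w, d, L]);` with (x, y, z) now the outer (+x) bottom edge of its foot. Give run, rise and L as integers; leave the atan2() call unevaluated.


translate([276, 0, 805]) cube([112, 865, 70]);
translate([0, 109, 0]) rotate([0, atan2(276, 805), 0]) cube([25, 35, 851]);
translate([664, 109, 0]) mirror([1, 0, 0]) rotate([0, atan2(276, 805), 0]) cube([25, 35, 851]);
translate([0, 721, 0]) rotate([0, atan2(276, 805), 0]) cube([25, 35, 851]);
translate([664, 721, 0]) mirror([1, 0, 0]) rotate([0, atan2(276, 805), 0]) cube([25, 35, 851]);


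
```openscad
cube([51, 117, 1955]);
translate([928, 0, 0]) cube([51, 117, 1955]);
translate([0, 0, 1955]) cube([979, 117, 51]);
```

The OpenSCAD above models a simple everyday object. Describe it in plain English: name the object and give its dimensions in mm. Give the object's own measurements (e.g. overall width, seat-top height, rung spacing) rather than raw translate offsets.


A door frame. The clear opening is 877 mm wide and 1955 mm high. Two 51 mm wide jambs, 117 mm deep, stand either side of the opening from the floor to the top of the opening. A 51 mm thick head sits across the top of both jambs, spanning the full outside width of the frame.


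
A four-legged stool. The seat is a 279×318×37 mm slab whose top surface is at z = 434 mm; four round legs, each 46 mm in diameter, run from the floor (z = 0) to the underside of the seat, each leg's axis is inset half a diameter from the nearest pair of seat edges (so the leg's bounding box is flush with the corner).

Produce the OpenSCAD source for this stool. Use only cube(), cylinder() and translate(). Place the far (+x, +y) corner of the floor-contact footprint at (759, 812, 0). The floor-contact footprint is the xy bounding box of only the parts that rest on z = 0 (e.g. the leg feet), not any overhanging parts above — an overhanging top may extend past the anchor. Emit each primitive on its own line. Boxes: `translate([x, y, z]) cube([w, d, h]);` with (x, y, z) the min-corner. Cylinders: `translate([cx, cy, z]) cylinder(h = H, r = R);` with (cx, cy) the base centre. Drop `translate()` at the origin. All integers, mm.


translate([480, 494, 397]) cube([279, 318, 37]);
translate([503, 517, 0]) cylinder(h = 397, r = 23);
translate([736, 517, 0]) cylinder(h = 397, r = 23);
translate([503, 789, 0]) cylinder(h = 397, r = 23);
translate([736, 789, 0]) cylinder(h = 397, r = 23);


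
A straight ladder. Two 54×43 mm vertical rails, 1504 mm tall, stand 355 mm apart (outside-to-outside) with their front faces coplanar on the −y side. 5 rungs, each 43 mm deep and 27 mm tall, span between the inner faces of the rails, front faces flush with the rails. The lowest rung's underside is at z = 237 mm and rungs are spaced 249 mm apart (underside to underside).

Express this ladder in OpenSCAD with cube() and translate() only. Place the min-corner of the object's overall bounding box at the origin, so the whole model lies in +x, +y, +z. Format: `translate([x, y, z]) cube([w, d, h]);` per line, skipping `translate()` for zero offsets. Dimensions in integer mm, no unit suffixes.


cube([54, 43, 1504]);
translate([301, 0, 0]) cube([54, 43, 1504]);
translate([54, 0, 237]) cube([247, 43, 27]);
translate([54, 0, 486]) cube([247, 43, 27]);
translate([54, 0, 735]) cube([247, 43, 27]);
translate([54, 0, 984]) cube([247, 43, 27]);
translate([54, 0, 1233]) cube([247, 43, 27]);


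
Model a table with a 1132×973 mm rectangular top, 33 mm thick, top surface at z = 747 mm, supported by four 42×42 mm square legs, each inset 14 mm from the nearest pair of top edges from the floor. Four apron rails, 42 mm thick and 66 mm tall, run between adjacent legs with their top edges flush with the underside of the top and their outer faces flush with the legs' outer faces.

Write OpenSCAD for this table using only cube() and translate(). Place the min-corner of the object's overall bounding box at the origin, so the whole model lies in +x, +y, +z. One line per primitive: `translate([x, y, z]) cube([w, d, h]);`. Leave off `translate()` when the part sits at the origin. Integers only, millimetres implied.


translate([0, 0, 714]) cube([1132, 973, 33]);
translate([14, 14, 0]) cube([42, 42, 714]);
translate([1076, 14, 0]) cube([42, 42, 714]);
translate([14, 917, 0]) cube([42, 42, 714]);
translate([1076, 917, 0]) cube([42, 42, 714]);
translate([56, 14, 648]) cube([1020, 42, 66]);
translate([56, 917, 648]) cube([1020, 42, 66]);
translate([14, 56, 648]) cube([42, 861, 66]);
translate([1076, 56, 648]) cube([42, 861, 66]);


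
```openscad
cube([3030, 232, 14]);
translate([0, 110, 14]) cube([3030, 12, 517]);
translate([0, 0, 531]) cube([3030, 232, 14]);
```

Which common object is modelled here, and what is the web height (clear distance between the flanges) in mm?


An I-beam. The web height is 517 mm.

Two wide flanges with a thin centred web — an I-beam. Overall 545 mm minus two 14 mm flanges gives a web of 545 − 2·14 = 517 mm.


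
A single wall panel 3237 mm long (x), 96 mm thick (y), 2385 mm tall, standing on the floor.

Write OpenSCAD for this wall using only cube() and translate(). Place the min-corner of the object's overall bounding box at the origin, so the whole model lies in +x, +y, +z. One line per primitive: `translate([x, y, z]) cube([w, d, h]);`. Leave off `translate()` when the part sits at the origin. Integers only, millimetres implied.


cube([3237, 96, 2385]);


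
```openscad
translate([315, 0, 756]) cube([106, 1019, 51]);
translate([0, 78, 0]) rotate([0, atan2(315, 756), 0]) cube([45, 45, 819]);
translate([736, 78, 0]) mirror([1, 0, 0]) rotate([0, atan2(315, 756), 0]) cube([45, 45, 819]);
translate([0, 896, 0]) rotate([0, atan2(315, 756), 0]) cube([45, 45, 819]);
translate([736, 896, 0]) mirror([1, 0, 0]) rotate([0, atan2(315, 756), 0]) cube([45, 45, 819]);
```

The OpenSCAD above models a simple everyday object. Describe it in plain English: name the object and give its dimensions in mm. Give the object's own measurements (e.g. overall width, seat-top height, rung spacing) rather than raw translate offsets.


A sawhorse. A 106×1019×51 mm beam (x, y, z) sits on two A-frame leg pairs. Each pair is two raked legs of 45×45 mm section (45 mm along y) splaying symmetrically in x. Each leg rises 756 mm vertically over 315 mm of horizontal reach and is 819 mm long along its own axis. Every leg's outer bottom edge rests on the floor and its outer top edge meets a bottom edge of the beam — the left legs (tilting toward +x) meet the beam's −x bottom edge, the right legs (their mirror images, tilting toward −x) meet its +x bottom edge — so the leg tops tuck under the beam, the beam's underside is 756 mm above the floor, and the feet are 736 mm apart outside-to-outside with the beam centred between them. The two leg pairs are set in 78 mm from either end of the beam.


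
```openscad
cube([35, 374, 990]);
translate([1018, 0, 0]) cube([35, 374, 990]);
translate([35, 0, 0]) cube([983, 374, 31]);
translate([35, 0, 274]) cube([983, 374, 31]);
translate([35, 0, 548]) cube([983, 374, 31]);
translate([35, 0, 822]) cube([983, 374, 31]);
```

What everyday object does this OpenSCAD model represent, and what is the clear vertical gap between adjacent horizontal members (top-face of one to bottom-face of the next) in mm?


A bookshelf. The clear shelf gap is 243 mm.

Two tall side panels with 4 horizontal boards between them — a bookshelf. The first two shelf undersides are at z = 0 and z = 274; with shelf thickness 31, the clear gap is 274 − 0 − 31 = 243 mm.


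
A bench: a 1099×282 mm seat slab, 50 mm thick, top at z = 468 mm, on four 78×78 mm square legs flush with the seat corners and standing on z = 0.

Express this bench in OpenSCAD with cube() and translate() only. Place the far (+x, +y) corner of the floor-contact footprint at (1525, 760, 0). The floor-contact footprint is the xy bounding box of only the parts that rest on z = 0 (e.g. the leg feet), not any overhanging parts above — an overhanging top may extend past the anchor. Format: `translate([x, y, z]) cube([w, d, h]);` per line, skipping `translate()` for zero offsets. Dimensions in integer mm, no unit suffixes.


translate([426, 478, 418]) cube([1099, 282, 50]);
translate([426, 478, 0]) cube([78, 78, 418]);
translate([426, 682, 0]) cube([78, 78, 418]);
translate([1447, 478, 0]) cube([78, 78, 418]);
translate([1447, 682, 0]) cube([78, 78, 418]);


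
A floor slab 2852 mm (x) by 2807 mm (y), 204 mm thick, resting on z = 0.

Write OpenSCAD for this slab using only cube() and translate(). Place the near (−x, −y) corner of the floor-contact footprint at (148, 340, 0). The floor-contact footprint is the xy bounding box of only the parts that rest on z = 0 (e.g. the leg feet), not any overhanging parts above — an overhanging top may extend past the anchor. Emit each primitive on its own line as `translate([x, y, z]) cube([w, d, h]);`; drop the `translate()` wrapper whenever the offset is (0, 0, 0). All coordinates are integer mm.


translate([148, 340, 0]) cube([2852, 2807, 204]);


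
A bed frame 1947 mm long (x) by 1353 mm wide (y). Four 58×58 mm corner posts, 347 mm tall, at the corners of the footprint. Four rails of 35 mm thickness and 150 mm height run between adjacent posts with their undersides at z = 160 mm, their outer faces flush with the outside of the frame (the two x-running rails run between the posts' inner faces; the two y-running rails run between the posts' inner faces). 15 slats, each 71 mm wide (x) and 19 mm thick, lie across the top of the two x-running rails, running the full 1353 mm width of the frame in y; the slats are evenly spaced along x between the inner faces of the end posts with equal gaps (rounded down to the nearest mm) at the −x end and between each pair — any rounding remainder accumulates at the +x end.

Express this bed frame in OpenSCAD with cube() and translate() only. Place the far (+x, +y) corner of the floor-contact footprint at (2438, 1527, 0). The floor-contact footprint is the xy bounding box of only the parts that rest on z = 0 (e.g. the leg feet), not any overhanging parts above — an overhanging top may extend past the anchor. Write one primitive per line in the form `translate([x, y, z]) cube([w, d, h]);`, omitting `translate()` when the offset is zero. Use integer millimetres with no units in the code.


translate([491, 174, 0]) cube([58, 58, 347]);
translate([491, 1469, 0]) cube([58, 58, 347]);
translate([2380, 174, 0]) cube([58, 58, 347]);
translate([2380, 1469, 0]) cube([58, 58, 347]);
translate([549, 174, 160]) cube([1831, 35, 150]);
translate([549, 1492, 160]) cube([1831, 35, 150]);
translate([491, 232, 160]) cube([35, 1237, 150]);
translate([2403, 232, 160]) cube([35, 1237, 150]);
translate([596, 174, 310]) cube([71, 1353, 19]);
translate([714, 174, 310]) cube([71, 1353, 19]);
translate([832, 174, 310]) cube([71, 1353, 19]);
translate([950, 174, 310]) cube([71, 1353, 19]);
translate([1068, 174, 310]) cube([71, 1353, 19]);
translate([1186, 174, 310]) cube([71, 1353, 19]);
translate([1304, 174, 310]) cube([71, 1353, 19]);
translate([1422, 174, 310]) cube([71, 1353, 19]);
translate([1540, 174, 310]) cube([71, 1353, 19]);
translate([1658, 174, 310]) cube([71, 1353, 19]);
translate([1776, 174, 310]) cube([71, 1353, 19]);
translate([1894, 174, 310]) cube([71, 1353, 19]);
translate([2012, 174, 310]) cube([71, 1353, 19]);
translate([2130, 174, 310]) cube([71, 1353, 19]);
translate([2248, 174, 310]) cube([71, 1353, 19]);


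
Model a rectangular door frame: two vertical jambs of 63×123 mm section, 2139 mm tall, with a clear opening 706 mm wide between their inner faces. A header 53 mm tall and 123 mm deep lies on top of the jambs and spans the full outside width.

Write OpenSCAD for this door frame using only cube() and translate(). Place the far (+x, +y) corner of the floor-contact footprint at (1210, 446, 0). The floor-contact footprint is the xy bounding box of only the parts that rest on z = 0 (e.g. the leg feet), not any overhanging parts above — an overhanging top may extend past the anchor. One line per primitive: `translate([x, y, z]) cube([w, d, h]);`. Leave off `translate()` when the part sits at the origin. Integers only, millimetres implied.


translate([378, 323, 0]) cube([63, 123, 2139]);
translate([1147, 323, 0]) cube([63, 123, 2139]);
translate([378, 323, 2139]) cube([832, 123, 53]);


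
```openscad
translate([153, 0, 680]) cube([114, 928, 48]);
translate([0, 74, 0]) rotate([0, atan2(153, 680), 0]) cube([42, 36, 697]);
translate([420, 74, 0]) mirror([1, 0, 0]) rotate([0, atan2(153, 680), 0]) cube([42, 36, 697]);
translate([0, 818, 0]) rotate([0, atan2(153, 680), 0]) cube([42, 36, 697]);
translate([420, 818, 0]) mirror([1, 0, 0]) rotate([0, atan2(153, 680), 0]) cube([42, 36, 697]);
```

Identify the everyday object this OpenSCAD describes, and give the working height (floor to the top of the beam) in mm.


A sawhorse. The overall height is 728 mm.

A beam across two mirrored pairs of raked legs — a sawhorse. The beam's underside is at z = 680 (matching the legs' vertical rise in atan2(153, 680)) and the beam is 48 mm tall, so its top is at 680 + 48 = 728 mm. The raked legs top out at the beam's underside, so that is the highest point.


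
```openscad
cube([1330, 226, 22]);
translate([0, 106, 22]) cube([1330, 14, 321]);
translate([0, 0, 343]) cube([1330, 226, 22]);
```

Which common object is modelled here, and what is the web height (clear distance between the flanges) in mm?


An I-beam. The web height is 321 mm.

Two wide flanges with a thin centred web — an I-beam. Overall 365 mm minus two 22 mm flanges gives a web of 365 − 2·22 = 321 mm.


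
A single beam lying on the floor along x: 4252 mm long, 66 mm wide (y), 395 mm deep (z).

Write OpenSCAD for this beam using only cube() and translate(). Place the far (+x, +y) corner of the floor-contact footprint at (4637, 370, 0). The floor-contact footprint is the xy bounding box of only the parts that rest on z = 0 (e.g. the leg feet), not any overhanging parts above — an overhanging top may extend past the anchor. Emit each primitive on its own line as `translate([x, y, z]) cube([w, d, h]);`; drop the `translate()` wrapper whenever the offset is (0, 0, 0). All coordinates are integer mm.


translate([385, 304, 0]) cube([4252, 66, 395]);


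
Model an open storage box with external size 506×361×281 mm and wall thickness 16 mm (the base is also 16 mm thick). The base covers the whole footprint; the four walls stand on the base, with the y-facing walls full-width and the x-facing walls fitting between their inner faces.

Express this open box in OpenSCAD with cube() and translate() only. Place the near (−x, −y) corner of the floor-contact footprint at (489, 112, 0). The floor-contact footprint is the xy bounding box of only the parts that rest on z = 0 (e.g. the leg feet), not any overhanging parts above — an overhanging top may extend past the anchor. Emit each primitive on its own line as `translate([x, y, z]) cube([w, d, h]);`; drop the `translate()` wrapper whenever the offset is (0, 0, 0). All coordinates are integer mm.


translate([489, 112, 0]) cube([506, 361, 16]);
translate([489, 112, 16]) cube([506, 16, 265]);
translate([489, 457, 16]) cube([506, 16, 265]);
translate([489, 128, 16]) cube([16, 329, 265]);
translate([979, 128, 16]) cube([16, 329, 265]);


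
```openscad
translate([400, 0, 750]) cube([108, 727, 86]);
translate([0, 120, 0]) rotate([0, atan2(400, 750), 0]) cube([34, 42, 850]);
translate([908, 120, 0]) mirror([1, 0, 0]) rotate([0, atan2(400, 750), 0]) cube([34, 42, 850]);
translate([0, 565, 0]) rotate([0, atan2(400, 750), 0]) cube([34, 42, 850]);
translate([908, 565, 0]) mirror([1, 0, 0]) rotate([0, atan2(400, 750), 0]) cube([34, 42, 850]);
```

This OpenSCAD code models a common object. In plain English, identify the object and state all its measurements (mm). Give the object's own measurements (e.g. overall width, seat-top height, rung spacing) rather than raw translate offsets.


A sawhorse. A 108×727×86 mm beam (x, y, z) sits on two A-frame leg pairs. Each pair is two raked legs of 34×42 mm section (42 mm along y) splaying symmetrically in x. Each leg rises 750 mm vertically over 400 mm of horizontal reach and is 850 mm long along its own axis. Every leg's outer bottom edge rests on the floor and its outer top edge meets a bottom edge of the beam — the left legs (tilting toward +x) meet the beam's −x bottom edge, the right legs (their mirror images, tilting toward −x) meet its +x bottom edge — so the leg tops tuck under the beam, the beam's underside is 750 mm above the floor, and the feet are 908 mm apart outside-to-outside with the beam centred between them. The two leg pairs are set in 120 mm from either end of the beam.


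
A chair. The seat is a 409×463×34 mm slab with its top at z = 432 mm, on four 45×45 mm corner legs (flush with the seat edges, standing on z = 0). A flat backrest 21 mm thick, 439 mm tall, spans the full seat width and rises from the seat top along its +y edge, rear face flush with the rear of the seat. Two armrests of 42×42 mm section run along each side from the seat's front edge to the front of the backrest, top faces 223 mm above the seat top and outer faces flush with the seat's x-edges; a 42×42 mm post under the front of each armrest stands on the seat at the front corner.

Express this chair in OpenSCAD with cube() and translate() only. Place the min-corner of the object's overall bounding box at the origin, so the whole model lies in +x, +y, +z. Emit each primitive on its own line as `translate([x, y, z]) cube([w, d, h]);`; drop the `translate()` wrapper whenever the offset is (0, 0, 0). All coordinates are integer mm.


translate([0, 0, 398]) cube([409, 463, 34]);
cube([45, 45, 398]);
translate([364, 0, 0]) cube([45, 45, 398]);
translate([0, 418, 0]) cube([45, 45, 398]);
translate([364, 418, 0]) cube([45, 45, 398]);
translate([0, 442, 432]) cube([409, 21, 439]);
translate([0, 0, 613]) cube([42, 442, 42]);
translate([367, 0, 613]) cube([42, 442, 42]);
translate([0, 0, 432]) cube([42, 42, 181]);
translate([367, 0, 432]) cube([42, 42, 181]);


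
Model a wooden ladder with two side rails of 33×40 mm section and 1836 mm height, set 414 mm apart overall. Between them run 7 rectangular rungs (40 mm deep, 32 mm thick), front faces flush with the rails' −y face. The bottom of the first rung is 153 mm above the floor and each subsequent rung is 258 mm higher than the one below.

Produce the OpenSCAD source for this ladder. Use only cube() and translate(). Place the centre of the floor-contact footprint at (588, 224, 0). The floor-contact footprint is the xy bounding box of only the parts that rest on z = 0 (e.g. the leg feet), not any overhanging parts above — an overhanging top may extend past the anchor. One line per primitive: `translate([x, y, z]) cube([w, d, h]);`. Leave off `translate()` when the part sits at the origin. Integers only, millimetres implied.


translate([381, 204, 0]) cube([33, 40, 1836]);
translate([762, 204, 0]) cube([33, 40, 1836]);
translate([414, 204, 153]) cube([348, 40, 32]);
translate([414, 204, 411]) cube([348, 40, 32]);
translate([414, 204, 669]) cube([348, 40, 32]);
translate([414, 204, 927]) cube([348, 40, 32]);
translate([414, 204, 1185]) cube([348, 40, 32]);
translate([414, 204, 1443]) cube([348, 40, 32]);
translate([414, 204, 1701]) cube([348, 40, 32]);


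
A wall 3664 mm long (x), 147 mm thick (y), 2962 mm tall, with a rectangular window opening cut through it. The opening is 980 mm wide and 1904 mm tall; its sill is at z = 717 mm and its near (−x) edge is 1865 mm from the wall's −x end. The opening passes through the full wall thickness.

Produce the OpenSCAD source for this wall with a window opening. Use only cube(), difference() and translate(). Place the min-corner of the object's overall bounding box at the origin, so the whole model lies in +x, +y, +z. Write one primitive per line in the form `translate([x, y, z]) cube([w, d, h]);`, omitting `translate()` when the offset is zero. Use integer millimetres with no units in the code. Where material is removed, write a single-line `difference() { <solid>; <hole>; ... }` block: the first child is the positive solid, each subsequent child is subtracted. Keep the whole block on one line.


difference() { cube([3664, 147, 2962]); translate([1865, 0, 717]) cube([980, 147, 1904]); }


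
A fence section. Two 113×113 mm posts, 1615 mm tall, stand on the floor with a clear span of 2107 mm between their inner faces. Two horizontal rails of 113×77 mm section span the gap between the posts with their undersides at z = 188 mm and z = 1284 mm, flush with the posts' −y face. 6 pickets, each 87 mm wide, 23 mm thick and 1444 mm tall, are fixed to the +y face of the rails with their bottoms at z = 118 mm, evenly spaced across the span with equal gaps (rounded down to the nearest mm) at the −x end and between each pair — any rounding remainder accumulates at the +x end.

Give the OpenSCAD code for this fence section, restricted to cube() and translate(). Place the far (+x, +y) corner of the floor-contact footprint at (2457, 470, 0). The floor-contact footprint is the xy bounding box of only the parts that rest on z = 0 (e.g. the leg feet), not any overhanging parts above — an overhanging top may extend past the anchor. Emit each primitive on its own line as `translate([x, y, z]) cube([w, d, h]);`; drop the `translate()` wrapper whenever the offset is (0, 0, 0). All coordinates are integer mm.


translate([124, 357, 0]) cube([113, 113, 1615]);
translate([2344, 357, 0]) cube([113, 113, 1615]);
translate([237, 357, 188]) cube([2107, 113, 77]);
translate([237, 357, 1284]) cube([2107, 113, 77]);
translate([463, 470, 118]) cube([87, 23, 1444]);
translate([776, 470, 118]) cube([87, 23, 1444]);
translate([1089, 470, 118]) cube([87, 23, 1444]);
translate([1402, 470, 118]) cube([87, 23, 1444]);
translate([1715, 470, 118]) cube([87, 23, 1444]);
translate([2028, 470, 118]) cube([87, 23, 1444]);


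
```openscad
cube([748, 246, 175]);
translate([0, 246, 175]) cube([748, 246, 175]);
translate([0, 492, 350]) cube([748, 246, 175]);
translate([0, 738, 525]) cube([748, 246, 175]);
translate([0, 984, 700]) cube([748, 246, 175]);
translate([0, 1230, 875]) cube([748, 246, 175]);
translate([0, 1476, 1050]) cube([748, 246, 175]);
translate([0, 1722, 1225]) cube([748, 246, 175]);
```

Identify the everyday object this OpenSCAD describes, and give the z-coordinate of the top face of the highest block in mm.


A staircase. The total rise is 1400 mm.

8 identical blocks, each offset up and back from the previous — a staircase. Each step is 175 mm tall and there are 8 of them, so the total rise is 8 × 175 = 1400 mm.


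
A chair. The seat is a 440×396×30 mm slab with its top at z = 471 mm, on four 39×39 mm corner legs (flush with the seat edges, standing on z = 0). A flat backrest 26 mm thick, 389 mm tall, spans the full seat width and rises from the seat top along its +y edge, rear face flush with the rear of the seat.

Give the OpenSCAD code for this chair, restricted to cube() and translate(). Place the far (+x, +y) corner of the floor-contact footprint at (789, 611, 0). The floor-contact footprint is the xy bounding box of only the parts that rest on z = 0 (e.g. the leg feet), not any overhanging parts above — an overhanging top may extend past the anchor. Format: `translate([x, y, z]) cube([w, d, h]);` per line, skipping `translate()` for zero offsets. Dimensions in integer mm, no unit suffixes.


translate([349, 215, 441]) cube([440, 396, 30]);
translate([349, 215, 0]) cube([39, 39, 441]);
translate([750, 215, 0]) cube([39, 39, 441]);
translate([349, 572, 0]) cube([39, 39, 441]);
translate([750, 572, 0]) cube([39, 39, 441]);
translate([349, 585, 471]) cube([440, 26, 389]);


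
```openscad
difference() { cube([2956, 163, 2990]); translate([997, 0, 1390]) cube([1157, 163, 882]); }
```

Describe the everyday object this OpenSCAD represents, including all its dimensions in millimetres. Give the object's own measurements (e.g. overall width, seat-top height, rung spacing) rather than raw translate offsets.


A wall 2956 mm long (x), 163 mm thick (y), 2990 mm tall, with a rectangular window opening cut through it. The opening is 1157 mm wide and 882 mm tall; its sill is at z = 1390 mm and its near (−x) edge is 997 mm from the wall's −x end. The opening passes through the full wall thickness.


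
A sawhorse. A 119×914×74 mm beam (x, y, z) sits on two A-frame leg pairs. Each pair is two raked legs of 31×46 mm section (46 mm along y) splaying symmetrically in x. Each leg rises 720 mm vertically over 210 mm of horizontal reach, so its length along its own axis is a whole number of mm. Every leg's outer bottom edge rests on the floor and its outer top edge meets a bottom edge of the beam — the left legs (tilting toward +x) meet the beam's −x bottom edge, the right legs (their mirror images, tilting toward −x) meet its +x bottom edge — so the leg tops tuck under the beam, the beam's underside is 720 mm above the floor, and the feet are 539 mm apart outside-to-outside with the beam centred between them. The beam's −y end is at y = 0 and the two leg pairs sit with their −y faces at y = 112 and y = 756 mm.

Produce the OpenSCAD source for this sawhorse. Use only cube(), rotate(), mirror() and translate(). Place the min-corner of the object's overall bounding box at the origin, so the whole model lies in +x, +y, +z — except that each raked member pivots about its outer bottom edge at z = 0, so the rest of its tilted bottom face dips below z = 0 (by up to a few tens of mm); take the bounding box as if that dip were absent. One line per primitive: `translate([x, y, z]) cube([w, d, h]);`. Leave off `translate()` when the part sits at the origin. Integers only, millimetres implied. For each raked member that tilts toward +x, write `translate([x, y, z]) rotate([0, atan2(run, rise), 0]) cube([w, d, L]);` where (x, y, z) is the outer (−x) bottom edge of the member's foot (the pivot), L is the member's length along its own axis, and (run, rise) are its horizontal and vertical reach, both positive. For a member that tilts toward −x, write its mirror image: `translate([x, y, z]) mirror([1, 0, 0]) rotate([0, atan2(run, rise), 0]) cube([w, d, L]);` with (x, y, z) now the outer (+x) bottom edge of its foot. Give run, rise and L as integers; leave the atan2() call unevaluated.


translate([210, 0, 720]) cube([119, 914, 74]);
translate([0, 112, 0]) rotate([0, atan2(210, 720), 0]) cube([31, 46, 750]);
translate([539, 112, 0]) mirror([1, 0, 0]) rotate([0, atan2(210, 720), 0]) cube([31, 46, 750]);
translate([0, 756, 0]) rotate([0, atan2(210, 720), 0]) cube([31, 46, 750]);
translate([539, 756, 0]) mirror([1, 0, 0]) rotate([0, atan2(210, 720), 0]) cube([31, 46, 750]);


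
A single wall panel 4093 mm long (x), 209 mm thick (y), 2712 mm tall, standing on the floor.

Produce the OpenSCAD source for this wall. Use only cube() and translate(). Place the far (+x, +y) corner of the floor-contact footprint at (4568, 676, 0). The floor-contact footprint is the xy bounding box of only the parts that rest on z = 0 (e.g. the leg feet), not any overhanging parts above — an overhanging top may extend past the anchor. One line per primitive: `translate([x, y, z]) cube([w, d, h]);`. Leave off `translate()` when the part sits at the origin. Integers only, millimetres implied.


translate([475, 467, 0]) cube([4093, 209, 2712]);


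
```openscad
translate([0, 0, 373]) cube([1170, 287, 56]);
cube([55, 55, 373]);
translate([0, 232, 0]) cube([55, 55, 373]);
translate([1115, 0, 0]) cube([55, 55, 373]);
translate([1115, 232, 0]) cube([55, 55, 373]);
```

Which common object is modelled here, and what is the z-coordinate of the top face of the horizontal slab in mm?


A bench. The seat-top height is 429 mm.

A long slab on four corner posts — a bench. The slab sits at z = 373 with thickness 56, so the top is 373 + 56 = 429 mm.


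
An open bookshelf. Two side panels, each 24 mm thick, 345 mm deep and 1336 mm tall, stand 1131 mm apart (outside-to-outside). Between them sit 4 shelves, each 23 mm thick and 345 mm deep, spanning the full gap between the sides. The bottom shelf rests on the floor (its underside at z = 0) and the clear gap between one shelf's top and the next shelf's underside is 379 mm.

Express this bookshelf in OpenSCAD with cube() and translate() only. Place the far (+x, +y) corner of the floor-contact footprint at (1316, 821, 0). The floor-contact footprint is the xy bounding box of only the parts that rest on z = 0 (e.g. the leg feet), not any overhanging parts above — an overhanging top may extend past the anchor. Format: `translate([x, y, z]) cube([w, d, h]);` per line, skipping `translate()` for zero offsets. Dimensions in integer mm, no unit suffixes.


translate([185, 476, 0]) cube([24, 345, 1336]);
translate([1292, 476, 0]) cube([24, 345, 1336]);
translate([209, 476, 0]) cube([1083, 345, 23]);
translate([209, 476, 402]) cube([1083, 345, 23]);
translate([209, 476, 804]) cube([1083, 345, 23]);
translate([209, 476, 1206]) cube([1083, 345, 23]);
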